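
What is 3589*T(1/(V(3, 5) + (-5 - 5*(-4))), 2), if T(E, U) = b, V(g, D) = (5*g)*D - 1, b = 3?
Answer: 10767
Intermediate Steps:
V(g, D) = -1 + 5*D*g (V(g, D) = 5*D*g - 1 = -1 + 5*D*g)
T(E, U) = 3
3589*T(1/(V(3, 5) + (-5 - 5*(-4))), 2) = 3589*3 = 10767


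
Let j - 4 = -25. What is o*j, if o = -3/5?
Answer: 63/5 ≈ 12.600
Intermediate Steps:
j = -21 (j = 4 - 25 = -21)
o = -⅗ (o = -3*⅕ = -⅗ ≈ -0.60000)
o*j = -⅗*(-21) = 63/5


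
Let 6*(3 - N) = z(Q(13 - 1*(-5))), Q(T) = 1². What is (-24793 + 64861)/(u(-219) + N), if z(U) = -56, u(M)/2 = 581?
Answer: 120204/3523 ≈ 34.120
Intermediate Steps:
u(M) = 1162 (u(M) = 2*581 = 1162)
Q(T) = 1
N = 37/3 (N = 3 - ⅙*(-56) = 3 + 28/3 = 37/3 ≈ 12.333)
(-24793 + 64861)/(u(-219) + N) = (-24793 + 64861)/(1162 + 37/3) = 40068/(3523/3) = 40068*(3/3523) = 120204/3523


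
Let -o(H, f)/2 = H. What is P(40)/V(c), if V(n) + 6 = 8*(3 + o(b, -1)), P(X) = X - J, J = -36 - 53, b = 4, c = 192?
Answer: -129/46 ≈ -2.8043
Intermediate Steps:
o(H, f) = -2*H
J = -89
P(X) = 89 + X (P(X) = X - 1*(-89) = X + 89 = 89 + X)
V(n) = -46 (V(n) = -6 + 8*(3 - 2*4) = -6 + 8*(3 - 8) = -6 + 8*(-5) = -6 - 40 = -46)
P(40)/V(c) = (89 + 40)/(-46) = 129*(-1/46) = -129/46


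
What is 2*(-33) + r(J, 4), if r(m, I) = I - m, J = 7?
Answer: -69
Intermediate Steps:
2*(-33) + r(J, 4) = 2*(-33) + (4 - 1*7) = -66 + (4 - 7) = -66 - 3 = -69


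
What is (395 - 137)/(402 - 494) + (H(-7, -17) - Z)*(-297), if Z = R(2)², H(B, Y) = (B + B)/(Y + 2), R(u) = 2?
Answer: 208839/230 ≈ 908.00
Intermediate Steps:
H(B, Y) = 2*B/(2 + Y) (H(B, Y) = (2*B)/(2 + Y) = 2*B/(2 + Y))
Z = 4 (Z = 2² = 4)
(395 - 137)/(402 - 494) + (H(-7, -17) - Z)*(-297) = (395 - 137)/(402 - 494) + (2*(-7)/(2 - 17) - 1*4)*(-297) = 258/(-92) + (2*(-7)/(-15) - 4)*(-297) = 258*(-1/92) + (2*(-7)*(-1/15) - 4)*(-297) = -129/46 + (14/15 - 4)*(-297) = -129/46 - 46/15*(-297) = -129/46 + 4554/5 = 208839/230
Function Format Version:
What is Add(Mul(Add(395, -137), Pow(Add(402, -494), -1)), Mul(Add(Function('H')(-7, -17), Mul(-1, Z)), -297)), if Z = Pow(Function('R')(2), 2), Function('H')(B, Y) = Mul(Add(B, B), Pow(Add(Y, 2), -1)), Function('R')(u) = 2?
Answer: Rational(208839, 230) ≈ 908.00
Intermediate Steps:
Function('H')(B, Y) = Mul(2, B, Pow(Add(2, Y), -1)) (Function('H')(B, Y) = Mul(Mul(2, B), Pow(Add(2, Y), -1)) = Mul(2, B, Pow(Add(2, Y), -1)))
Z = 4 (Z = Pow(2, 2) = 4)
Add(Mul(Add(395, -137), Pow(Add(402, -494), -1)), Mul(Add(Function('H')(-7, -17), Mul(-1, Z)), -297)) = Add(Mul(Add(395, -137), Pow(Add(402, -494), -1)), Mul(Add(Mul(2, -7, Pow(Add(2, -17), -1)), Mul(-1, 4)), -297)) = Add(Mul(258, Pow(-92, -1)), Mul(Add(Mul(2, -7, Pow(-15, -1)), -4), -297)) = Add(Mul(258, Rational(-1, 92)), Mul(Add(Mul(2, -7, Rational(-1, 15)), -4), -297)) = Add(Rational(-129, 46), Mul(Add(Rational(14, 15), -4), -297)) = Add(Rational(-129, 46), Mul(Rational(-46, 15), -297)) = Add(Rational(-129, 46), Rational(4554, 5)) = Rational(208839, 230)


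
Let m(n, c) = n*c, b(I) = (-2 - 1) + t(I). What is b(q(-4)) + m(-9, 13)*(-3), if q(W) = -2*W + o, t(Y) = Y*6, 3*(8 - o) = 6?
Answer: 432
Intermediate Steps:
o = 6 (o = 8 - ⅓*6 = 8 - 2 = 6)
t(Y) = 6*Y
q(W) = 6 - 2*W (q(W) = -2*W + 6 = 6 - 2*W)
b(I) = -3 + 6*I (b(I) = (-2 - 1) + 6*I = -3 + 6*I)
m(n, c) = c*n
b(q(-4)) + m(-9, 13)*(-3) = (-3 + 6*(6 - 2*(-4))) + (13*(-9))*(-3) = (-3 + 6*(6 + 8)) - 117*(-3) = (-3 + 6*14) + 351 = (-3 + 84) + 351 = 81 + 351 = 432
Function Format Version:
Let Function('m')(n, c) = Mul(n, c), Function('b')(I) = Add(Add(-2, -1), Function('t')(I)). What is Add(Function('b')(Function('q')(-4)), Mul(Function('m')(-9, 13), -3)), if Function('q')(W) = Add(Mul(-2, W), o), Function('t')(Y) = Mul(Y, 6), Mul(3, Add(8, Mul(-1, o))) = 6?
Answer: 432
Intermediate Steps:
o = 6 (o = Add(8, Mul(Rational(-1, 3), 6)) = Add(8, -2) = 6)
Function('t')(Y) = Mul(6, Y)
Function('q')(W) = Add(6, Mul(-2, W)) (Function('q')(W) = Add(Mul(-2, W), 6) = Add(6, Mul(-2, W)))
Function('b')(I) = Add(-3, Mul(6, I)) (Function('b')(I) = Add(Add(-2, -1), Mul(6, I)) = Add(-3, Mul(6, I)))
Function('m')(n, c) = Mul(c, n)
Add(Function('b')(Function('q')(-4)), Mul(Function('m')(-9, 13), -3)) = Add(Add(-3, Mul(6, Add(6, Mul(-2, -4)))), Mul(Mul(13, -9), -3)) = Add(Add(-3, Mul(6, Add(6, 8))), Mul(-117, -3)) = Add(Add(-3, Mul(6, 14)), 351) = Add(Add(-3, 84), 351) = Add(81, 351) = 432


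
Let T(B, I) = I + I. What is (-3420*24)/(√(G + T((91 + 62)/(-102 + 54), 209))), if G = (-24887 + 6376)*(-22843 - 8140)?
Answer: -27360*√573526731/191175577 ≈ -3.4274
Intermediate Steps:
G = 573526313 (G = -18511*(-30983) = 573526313)
T(B, I) = 2*I
(-3420*24)/(√(G + T((91 + 62)/(-102 + 54), 209))) = (-3420*24)/(√(573526313 + 2*209)) = -82080/√(573526313 + 418) = -82080*√573526731/573526731 = -27360*√573526731/191175577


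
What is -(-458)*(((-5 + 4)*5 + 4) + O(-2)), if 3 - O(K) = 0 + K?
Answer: 1832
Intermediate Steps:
O(K) = 3 - K (O(K) = 3 - (0 + K) = 3 - K)
-(-458)*(((-5 + 4)*5 + 4) + O(-2)) = -(-458)*(((-5 + 4)*5 + 4) + (3 - 1*(-2))) = -(-458)*((-1*5 + 4) + (3 + 2)) = -(-458)*((-5 + 4) + 5) = -(-458)*(-1 + 5) = -(-458)*4 = -458*(-4) = 1832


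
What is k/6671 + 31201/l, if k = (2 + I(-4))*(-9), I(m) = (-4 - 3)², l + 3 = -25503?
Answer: -219849125/170150526 ≈ -1.2921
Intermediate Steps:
l = -25506 (l = -3 - 25503 = -25506)
I(m) = 49 (I(m) = (-7)² = 49)
k = -459 (k = (2 + 49)*(-9) = 51*(-9) = -459)
k/6671 + 31201/l = -459/6671 + 31201/(-25506) = -459*1/6671 + 31201*(-1/25506) = -459/6671 - 31201/25506 = -219849125/170150526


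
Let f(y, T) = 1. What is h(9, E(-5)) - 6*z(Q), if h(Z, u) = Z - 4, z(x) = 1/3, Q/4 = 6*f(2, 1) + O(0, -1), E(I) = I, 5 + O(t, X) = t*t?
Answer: 3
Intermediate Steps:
O(t, X) = -5 + t² (O(t, X) = -5 + t*t = -5 + t²)
Q = 4 (Q = 4*(6*1 + (-5 + 0²)) = 4*(6 + (-5 + 0)) = 4*(6 - 5) = 4*1 = 4)
z(x) = ⅓
h(Z, u) = -4 + Z
h(9, E(-5)) - 6*z(Q) = (-4 + 9) - 6*⅓ = 5 - 2 = 3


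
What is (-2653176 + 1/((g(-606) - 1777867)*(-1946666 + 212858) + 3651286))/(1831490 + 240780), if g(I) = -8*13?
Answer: -8178850127210756303/6388112116616098580 ≈ -1.2803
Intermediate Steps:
g(I) = -104
(-2653176 + 1/((g(-606) - 1777867)*(-1946666 + 212858) + 3651286))/(1831490 + 240780) = (-2653176 + 1/((-104 - 1777867)*(-1946666 + 212858) + 3651286))/(1831490 + 240780) = (-2653176 + 1/(-1777971*(-1733808) + 3651286))/2072270 = (-2653176 + 1/(3082660343568 + 3651286))*(1/2072270) = (-2653176 + 1/3082663994854)*(1/2072270) = -8178850127210756303/3082663994854*1/2072270 = -8178850127210756303/6388112116616098580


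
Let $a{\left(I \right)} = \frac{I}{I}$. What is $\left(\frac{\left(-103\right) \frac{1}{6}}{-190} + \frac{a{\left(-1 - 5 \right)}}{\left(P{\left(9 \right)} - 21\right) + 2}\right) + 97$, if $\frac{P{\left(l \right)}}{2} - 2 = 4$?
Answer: $\frac{773641}{7980} \approx 96.948$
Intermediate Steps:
$P{\left(l \right)} = 12$ ($P{\left(l \right)} = 4 + 2 \cdot 4 = 4 + 8 = 12$)
$a{\left(I \right)} = 1$
$\left(\frac{\left(-103\right) \frac{1}{6}}{-190} + \frac{a{\left(-1 - 5 \right)}}{\left(P{\left(9 \right)} - 21\right) + 2}\right) + 97 = \left(\frac{\left(-103\right) \frac{1}{6}}{-190} + 1 \frac{1}{\left(12 - 21\right) + 2}\right) + 97 = \left(\left(-103\right) \frac{1}{6} \left(- \frac{1}{190}\right) + 1 \frac{1}{-9 + 2}\right) + 97 = \left(\left(- \frac{103}{6}\right) \left(- \frac{1}{190}\right) + 1 \frac{1}{-7}\right) + 97 = \left(\frac{103}{1140} + 1 \left(- \frac{1}{7}\right)\right) + 97 = \left(\frac{103}{1140} - \frac{1}{7}\right) + 97 = - \frac{419}{7980} + 97 = \frac{773641}{7980}$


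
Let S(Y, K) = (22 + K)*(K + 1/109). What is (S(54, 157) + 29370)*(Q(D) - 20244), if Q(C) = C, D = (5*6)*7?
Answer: -125507721024/109 ≈ -1.1514e+9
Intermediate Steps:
D = 210 (D = 30*7 = 210)
S(Y, K) = (22 + K)*(1/109 + K) (S(Y, K) = (22 + K)*(K + 1/109) = (22 + K)*(1/109 + K))
(S(54, 157) + 29370)*(Q(D) - 20244) = ((22/109 + 157² + (2399/109)*157) + 29370)*(210 - 20244) = ((22/109 + 24649 + 376643/109) + 29370)*(-20034) = (3063406/109 + 29370)*(-20034) = (6264736/109)*(-20034) = -125507721024/109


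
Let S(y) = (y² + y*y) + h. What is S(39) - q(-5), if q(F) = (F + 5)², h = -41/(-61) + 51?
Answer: 188714/61 ≈ 3093.7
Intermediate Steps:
h = 3152/61 (h = -41*(-1/61) + 51 = 41/61 + 51 = 3152/61 ≈ 51.672)
q(F) = (5 + F)²
S(y) = 3152/61 + 2*y² (S(y) = (y² + y*y) + 3152/61 = (y² + y²) + 3152/61 = 2*y² + 3152/61 = 3152/61 + 2*y²)
S(39) - q(-5) = (3152/61 + 2*39²) - (5 - 5)² = (3152/61 + 2*1521) - 1*0² = (3152/61 + 3042) - 1*0 = 188714/61 + 0 = 188714/61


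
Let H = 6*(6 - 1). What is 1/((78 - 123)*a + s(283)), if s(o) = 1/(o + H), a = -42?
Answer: 313/591571 ≈ 0.00052910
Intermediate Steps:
H = 30 (H = 6*5 = 30)
s(o) = 1/(30 + o) (s(o) = 1/(o + 30) = 1/(30 + o))
1/((78 - 123)*a + s(283)) = 1/((78 - 123)*(-42) + 1/(30 + 283)) = 1/(-45*(-42) + 1/313) = 1/(1890 + 1/313) = 1/(591571/313) = 313/591571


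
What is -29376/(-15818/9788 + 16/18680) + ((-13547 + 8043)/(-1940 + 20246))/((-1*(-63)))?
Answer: 193574170670222656/10643445239553 ≈ 18187.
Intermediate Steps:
-29376/(-15818/9788 + 16/18680) + ((-13547 + 8043)/(-1940 + 20246))/((-1*(-63))) = -29376/(-15818*1/9788 + 16*(1/18680)) - 5504/18306/63 = -29376/(-7909/4894 + 2/2335) - 5504*1/18306*(1/63) = -29376/(-18457727/11427490) - 2752/9153*1/63 = -29376*(-11427490/18457727) - 2752/576639 = 335693946240/18457727 - 2752/576639 = 193574170670222656/10643445239553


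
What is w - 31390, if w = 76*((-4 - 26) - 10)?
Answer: -34430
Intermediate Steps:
w = -3040 (w = 76*(-30 - 10) = 76*(-40) = -3040)
w - 31390 = -3040 - 31390 = -34430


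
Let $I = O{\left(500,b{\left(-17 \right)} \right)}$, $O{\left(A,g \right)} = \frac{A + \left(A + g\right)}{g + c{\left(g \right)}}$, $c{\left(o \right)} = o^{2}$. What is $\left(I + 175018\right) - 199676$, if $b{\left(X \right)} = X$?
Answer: $- \frac{6705993}{272} \approx -24654.0$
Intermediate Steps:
$O{\left(A,g \right)} = \frac{g + 2 A}{g + g^{2}}$ ($O{\left(A,g \right)} = \frac{A + \left(A + g\right)}{g + g^{2}} = \frac{g + 2 A}{g + g^{2}}$)
$I = \frac{983}{272}$ ($I = \frac{-17 + 2 \cdot 500}{\left(-17\right) \left(1 - 17\right)} = - \frac{-17 + 1000}{17 \left(-16\right)} = \left(- \frac{1}{17}\right) \left(- \frac{1}{16}\right) 983 = \frac{983}{272} \approx 3.614$)
$\left(I + 175018\right) - 199676 = \left(\frac{983}{272} + 175018\right) - 199676 = \frac{47605879}{272} - 199676 = - \frac{6705993}{272}$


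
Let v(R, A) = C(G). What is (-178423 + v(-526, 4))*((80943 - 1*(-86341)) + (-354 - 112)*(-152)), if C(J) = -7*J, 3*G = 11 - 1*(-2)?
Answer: -42492593920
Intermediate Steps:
G = 13/3 (G = (11 - 1*(-2))/3 = (11 + 2)/3 = (1/3)*13 = 13/3 ≈ 4.3333)
v(R, A) = -91/3 (v(R, A) = -7*13/3 = -91/3)
(-178423 + v(-526, 4))*((80943 - 1*(-86341)) + (-354 - 112)*(-152)) = (-178423 - 91/3)*((80943 - 1*(-86341)) + (-354 - 112)*(-152)) = -535360*((80943 + 86341) - 466*(-152))/3 = -535360*(167284 + 70832)/3 = -535360/3*238116 = -42492593920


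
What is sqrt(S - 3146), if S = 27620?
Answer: sqrt(24474) ≈ 156.44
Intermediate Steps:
sqrt(S - 3146) = sqrt(27620 - 3146) = sqrt(24474)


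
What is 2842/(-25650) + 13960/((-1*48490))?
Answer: -24794129/62188425 ≈ -0.39869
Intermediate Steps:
2842/(-25650) + 13960/((-1*48490)) = 2842*(-1/25650) + 13960/(-48490) = -1421/12825 + 13960*(-1/48490) = -1421/12825 - 1396/4849 = -24794129/62188425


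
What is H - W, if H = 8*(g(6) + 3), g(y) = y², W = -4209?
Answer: 4521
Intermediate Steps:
H = 312 (H = 8*(6² + 3) = 8*(36 + 3) = 8*39 = 312)
H - W = 312 - 1*(-4209) = 312 + 4209 = 4521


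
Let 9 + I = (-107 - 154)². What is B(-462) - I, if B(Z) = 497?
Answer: -67615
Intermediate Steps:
I = 68112 (I = -9 + (-107 - 154)² = -9 + (-261)² = -9 + 68121 = 68112)
B(-462) - I = 497 - 1*68112 = 497 - 68112 = -67615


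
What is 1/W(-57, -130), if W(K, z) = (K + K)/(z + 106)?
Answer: 4/19 ≈ 0.21053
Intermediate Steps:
W(K, z) = 2*K/(106 + z) (W(K, z) = (2*K)/(106 + z) = 2*K/(106 + z))
1/W(-57, -130) = 1/(2*(-57)/(106 - 130)) = 1/(2*(-57)/(-24)) = 1/(2*(-57)*(-1/24)) = 1/(19/4) = 4/19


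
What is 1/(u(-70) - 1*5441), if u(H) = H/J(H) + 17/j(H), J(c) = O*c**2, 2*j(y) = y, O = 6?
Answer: -84/457085 ≈ -0.00018377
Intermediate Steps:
j(y) = y/2
J(c) = 6*c**2
u(H) = 205/(6*H) (u(H) = H/((6*H**2)) + 17/((H/2)) = H*(1/(6*H**2)) + 17*(2/H) = 1/(6*H) + 34/H = 205/(6*H))
1/(u(-70) - 1*5441) = 1/((205/6)/(-70) - 1*5441) = 1/((205/6)*(-1/70) - 5441) = 1/(-41/84 - 5441) = 1/(-457085/84) = -84/457085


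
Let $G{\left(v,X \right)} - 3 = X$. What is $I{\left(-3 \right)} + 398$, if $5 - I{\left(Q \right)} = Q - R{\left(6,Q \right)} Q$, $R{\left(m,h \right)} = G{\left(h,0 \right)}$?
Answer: $397$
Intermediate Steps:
$G{\left(v,X \right)} = 3 + X$
$R{\left(m,h \right)} = 3$ ($R{\left(m,h \right)} = 3 + 0 = 3$)
$I{\left(Q \right)} = 5 + 2 Q$ ($I{\left(Q \right)} = 5 - \left(Q - 3 Q\right) = 5 - - 2 Q = 5 + 2 Q$)
$I{\left(-3 \right)} + 398 = \left(5 + 2 \left(-3\right)\right) + 398 = \left(5 - 6\right) + 398 = -1 + 398 = 397$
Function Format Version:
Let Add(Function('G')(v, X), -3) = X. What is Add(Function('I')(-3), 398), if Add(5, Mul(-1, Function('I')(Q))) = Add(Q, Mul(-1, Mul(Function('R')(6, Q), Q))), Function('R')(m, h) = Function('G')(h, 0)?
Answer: 397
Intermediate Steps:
Function('G')(v, X) = Add(3, X)
Function('R')(m, h) = 3 (Function('R')(m, h) = Add(3, 0) = 3)
Function('I')(Q) = Add(5, Mul(2, Q)) (Function('I')(Q) = Add(5, Mul(-1, Add(Q, Mul(-1, Mul(3, Q))))) = Add(5, Mul(-1, Add(Q, Mul(-3, Q)))) = Add(5, Mul(-1, Mul(-2, Q))) = Add(5, Mul(2, Q)))
Add(Function('I')(-3), 398) = Add(Add(5, Mul(2, -3)), 398) = Add(Add(5, -6), 398) = Add(-1, 398) = 397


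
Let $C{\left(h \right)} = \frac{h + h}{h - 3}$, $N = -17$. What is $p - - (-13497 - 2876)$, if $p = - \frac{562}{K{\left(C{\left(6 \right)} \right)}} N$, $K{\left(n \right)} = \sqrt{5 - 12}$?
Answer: $-16373 - \frac{9554 i \sqrt{7}}{7} \approx -16373.0 - 3611.1 i$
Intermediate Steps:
$C{\left(h \right)} = \frac{2 h}{-3 + h}$
$K{\left(n \right)} = i \sqrt{7}$ ($K{\left(n \right)} = \sqrt{-7} = i \sqrt{7}$)
$p = - \frac{9554 i \sqrt{7}}{7}$ ($p = - \frac{562}{i \sqrt{7}} \left(-17\right) = - 562 \left(- \frac{i \sqrt{7}}{7}\right) \left(-17\right) = \frac{562 i \sqrt{7}}{7} \left(-17\right) = - \frac{9554 i \sqrt{7}}{7} \approx - 3611.1 i$)
$p - - (-13497 - 2876) = - \frac{9554 i \sqrt{7}}{7} - - (-13497 - 2876) = - \frac{9554 i \sqrt{7}}{7} - \left(-1\right) \left(-16373\right) = - \frac{9554 i \sqrt{7}}{7} - 16373 = -16373 - \frac{9554 i \sqrt{7}}{7}$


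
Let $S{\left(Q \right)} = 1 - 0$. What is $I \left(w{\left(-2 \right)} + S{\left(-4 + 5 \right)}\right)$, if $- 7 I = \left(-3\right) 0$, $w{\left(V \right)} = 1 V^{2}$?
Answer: $0$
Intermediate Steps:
$w{\left(V \right)} = V^{2}$
$I = 0$ ($I = - \frac{\left(-3\right) 0}{7} = \left(- \frac{1}{7}\right) 0 = 0$)
$S{\left(Q \right)} = 1$ ($S{\left(Q \right)} = 1 + 0 = 1$)
$I \left(w{\left(-2 \right)} + S{\left(-4 + 5 \right)}\right) = 0 \left(\left(-2\right)^{2} + 1\right) = 0 \left(4 + 1\right) = 0 \cdot 5 = 0$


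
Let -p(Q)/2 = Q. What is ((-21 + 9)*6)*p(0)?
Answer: 0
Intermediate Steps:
p(Q) = -2*Q
((-21 + 9)*6)*p(0) = ((-21 + 9)*6)*(-2*0) = -12*6*0 = -72*0 = 0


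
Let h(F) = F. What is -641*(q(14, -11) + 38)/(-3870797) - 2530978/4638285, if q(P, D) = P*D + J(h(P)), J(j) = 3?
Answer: -10132866946871/17953859663145 ≈ -0.56438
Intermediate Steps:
q(P, D) = 3 + D*P (q(P, D) = P*D + 3 = D*P + 3 = 3 + D*P)
-641*(q(14, -11) + 38)/(-3870797) - 2530978/4638285 = -641*((3 - 11*14) + 38)/(-3870797) - 2530978/4638285 = -641*((3 - 154) + 38)*(-1/3870797) - 2530978*1/4638285 = -641*(-151 + 38)*(-1/3870797) - 2530978/4638285 = -641*(-113)*(-1/3870797) - 2530978/4638285 = 72433*(-1/3870797) - 2530978/4638285 = -72433/3870797 - 2530978/4638285 = -10132866946871/17953859663145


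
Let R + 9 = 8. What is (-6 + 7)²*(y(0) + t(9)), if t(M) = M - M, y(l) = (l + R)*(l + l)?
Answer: 0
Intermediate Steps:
R = -1 (R = -9 + 8 = -1)
y(l) = 2*l*(-1 + l) (y(l) = (l - 1)*(l + l) = (-1 + l)*(2*l) = 2*l*(-1 + l))
t(M) = 0
(-6 + 7)²*(y(0) + t(9)) = (-6 + 7)²*(2*0*(-1 + 0) + 0) = 1²*(2*0*(-1) + 0) = 1*(0 + 0) = 1*0 = 0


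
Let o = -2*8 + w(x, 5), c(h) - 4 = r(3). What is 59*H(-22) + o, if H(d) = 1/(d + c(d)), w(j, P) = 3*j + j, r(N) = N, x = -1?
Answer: -359/15 ≈ -23.933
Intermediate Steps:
c(h) = 7 (c(h) = 4 + 3 = 7)
w(j, P) = 4*j
o = -20 (o = -2*8 + 4*(-1) = -16 - 4 = -20)
H(d) = 1/(7 + d) (H(d) = 1/(d + 7) = 1/(7 + d))
59*H(-22) + o = 59/(7 - 22) - 20 = 59/(-15) - 20 = 59*(-1/15) - 20 = -59/15 - 20 = -359/15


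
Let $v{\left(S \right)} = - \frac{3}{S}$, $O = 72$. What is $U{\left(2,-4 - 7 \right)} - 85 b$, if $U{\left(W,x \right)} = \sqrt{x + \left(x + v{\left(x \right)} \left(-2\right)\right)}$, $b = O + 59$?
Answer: $-11135 + \frac{2 i \sqrt{682}}{11} \approx -11135.0 + 4.7482 i$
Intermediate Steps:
$b = 131$ ($b = 72 + 59 = 131$)
$U{\left(W,x \right)} = \sqrt{2 x + \frac{6}{x}}$ ($U{\left(W,x \right)} = \sqrt{x + \left(x + - \frac{3}{x} \left(-2\right)\right)} = \sqrt{x + \left(x + \frac{6}{x}\right)} = \sqrt{2 x + \frac{6}{x}}$)
$U{\left(2,-4 - 7 \right)} - 85 b = \sqrt{2 \left(-4 - 7\right) + \frac{6}{-4 - 7}} - 11135 = \sqrt{2 \left(-11\right) + \frac{6}{-11}} - 11135 = \sqrt{-22 + 6 \left(- \frac{1}{11}\right)} - 11135 = \sqrt{-22 - \frac{6}{11}} - 11135 = \sqrt{- \frac{248}{11}} - 11135 = \frac{2 i \sqrt{682}}{11} - 11135 = -11135 + \frac{2 i \sqrt{682}}{11}$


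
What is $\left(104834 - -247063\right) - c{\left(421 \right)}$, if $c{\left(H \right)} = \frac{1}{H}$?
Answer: $\frac{148148636}{421} \approx 3.519 \cdot 10^{5}$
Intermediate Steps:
$\left(104834 - -247063\right) - c{\left(421 \right)} = \left(104834 - -247063\right) - \frac{1}{421} = \left(104834 + 247063\right) - \frac{1}{421} = 351897 - \frac{1}{421} = \frac{148148636}{421}$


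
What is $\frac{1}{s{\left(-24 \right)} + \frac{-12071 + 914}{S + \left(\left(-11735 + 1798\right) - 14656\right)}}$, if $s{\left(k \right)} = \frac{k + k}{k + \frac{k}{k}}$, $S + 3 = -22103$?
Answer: $\frac{1074077}{2498163} \approx 0.42995$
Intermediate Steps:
$S = -22106$ ($S = -3 - 22103 = -22106$)
$s{\left(k \right)} = \frac{2 k}{1 + k}$ ($s{\left(k \right)} = \frac{2 k}{k + 1} = \frac{2 k}{1 + k}$)
$\frac{1}{s{\left(-24 \right)} + \frac{-12071 + 914}{S + \left(\left(-11735 + 1798\right) - 14656\right)}} = \frac{1}{2 \left(-24\right) \frac{1}{1 - 24} + \frac{-12071 + 914}{-22106 + \left(\left(-11735 + 1798\right) - 14656\right)}} = \frac{1}{2 \left(-24\right) \frac{1}{-23} - \frac{11157}{-22106 - 24593}} = \frac{1}{2 \left(-24\right) \left(- \frac{1}{23}\right) - \frac{11157}{-22106 - 24593}} = \frac{1}{\frac{48}{23} - \frac{11157}{-46699}} = \frac{1}{\frac{48}{23} - - \frac{11157}{46699}} = \frac{1}{\frac{48}{23} + \frac{11157}{46699}} = \frac{1}{\frac{2498163}{1074077}} = \frac{1074077}{2498163}$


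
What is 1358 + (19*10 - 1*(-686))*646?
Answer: 567254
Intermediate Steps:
1358 + (19*10 - 1*(-686))*646 = 1358 + (190 + 686)*646 = 1358 + 876*646 = 1358 + 565896 = 567254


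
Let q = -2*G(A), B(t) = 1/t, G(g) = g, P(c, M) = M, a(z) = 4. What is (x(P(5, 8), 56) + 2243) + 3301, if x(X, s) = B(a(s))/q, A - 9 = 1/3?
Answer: 1241853/224 ≈ 5544.0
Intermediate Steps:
A = 28/3 (A = 9 + 1/3 = 9 + 1*(⅓) = 9 + ⅓ = 28/3 ≈ 9.3333)
q = -56/3 (q = -2*28/3 = -56/3 ≈ -18.667)
x(X, s) = -3/224 (x(X, s) = 1/(4*(-56/3)) = (¼)*(-3/56) = -3/224)
(x(P(5, 8), 56) + 2243) + 3301 = (-3/224 + 2243) + 3301 = 502429/224 + 3301 = 1241853/224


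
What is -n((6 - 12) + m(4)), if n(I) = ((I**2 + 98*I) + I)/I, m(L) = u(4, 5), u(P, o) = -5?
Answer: -88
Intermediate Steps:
m(L) = -5
n(I) = (I**2 + 99*I)/I
-n((6 - 12) + m(4)) = -(99 + ((6 - 12) - 5)) = -(99 + (-6 - 5)) = -(99 - 11) = -1*88 = -88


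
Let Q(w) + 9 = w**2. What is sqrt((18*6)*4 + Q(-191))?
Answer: 2*sqrt(9226) ≈ 192.10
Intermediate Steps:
Q(w) = -9 + w**2
sqrt((18*6)*4 + Q(-191)) = sqrt((18*6)*4 + (-9 + (-191)**2)) = sqrt(108*4 + (-9 + 36481)) = sqrt(432 + 36472) = sqrt(36904) = 2*sqrt(9226)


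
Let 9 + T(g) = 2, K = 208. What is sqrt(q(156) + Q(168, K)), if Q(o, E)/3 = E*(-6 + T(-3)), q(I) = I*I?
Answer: 52*sqrt(6) ≈ 127.37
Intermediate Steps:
T(g) = -7 (T(g) = -9 + 2 = -7)
q(I) = I**2
Q(o, E) = -39*E (Q(o, E) = 3*(E*(-6 - 7)) = 3*(E*(-13)) = 3*(-13*E) = -39*E)
sqrt(q(156) + Q(168, K)) = sqrt(156**2 - 39*208) = sqrt(24336 - 8112) = sqrt(16224) = 52*sqrt(6)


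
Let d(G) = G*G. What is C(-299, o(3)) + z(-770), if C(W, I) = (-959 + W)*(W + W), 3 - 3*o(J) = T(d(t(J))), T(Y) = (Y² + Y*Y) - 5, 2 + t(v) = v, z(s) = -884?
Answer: 751400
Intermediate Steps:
t(v) = -2 + v
d(G) = G²
T(Y) = -5 + 2*Y² (T(Y) = (Y² + Y²) - 5 = 2*Y² - 5 = -5 + 2*Y²)
o(J) = 8/3 - 2*(-2 + J)⁴/3 (o(J) = 1 - (-5 + 2*((-2 + J)²)²)/3 = 1 - (-5 + 2*(-2 + J)⁴)/3 = 1 + (5/3 - 2*(-2 + J)⁴/3) = 8/3 - 2*(-2 + J)⁴/3)
C(W, I) = 2*W*(-959 + W) (C(W, I) = (-959 + W)*(2*W) = 2*W*(-959 + W))
C(-299, o(3)) + z(-770) = 2*(-299)*(-959 - 299) - 884 = 2*(-299)*(-1258) - 884 = 752284 - 884 = 751400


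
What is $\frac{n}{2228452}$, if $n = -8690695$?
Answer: $- \frac{8690695}{2228452} \approx -3.8999$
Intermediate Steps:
$\frac{n}{2228452} = - \frac{8690695}{2228452}$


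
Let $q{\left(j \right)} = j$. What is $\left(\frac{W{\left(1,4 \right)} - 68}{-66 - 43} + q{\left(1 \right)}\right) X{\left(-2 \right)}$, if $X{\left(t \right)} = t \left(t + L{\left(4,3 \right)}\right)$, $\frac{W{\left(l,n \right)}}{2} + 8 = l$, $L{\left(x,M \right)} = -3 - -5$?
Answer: $0$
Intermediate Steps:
$L{\left(x,M \right)} = 2$ ($L{\left(x,M \right)} = -3 + 5 = 2$)
$W{\left(l,n \right)} = -16 + 2 l$
$X{\left(t \right)} = t \left(2 + t\right)$ ($X{\left(t \right)} = t \left(t + 2\right) = t \left(2 + t\right)$)
$\left(\frac{W{\left(1,4 \right)} - 68}{-66 - 43} + q{\left(1 \right)}\right) X{\left(-2 \right)} = \left(\frac{\left(-16 + 2 \cdot 1\right) - 68}{-66 - 43} + 1\right) \left(- 2 \left(2 - 2\right)\right) = \left(\frac{\left(-16 + 2\right) - 68}{-109} + 1\right) \left(\left(-2\right) 0\right) = \left(\left(-14 - 68\right) \left(- \frac{1}{109}\right) + 1\right) 0 = \left(\left(-82\right) \left(- \frac{1}{109}\right) + 1\right) 0 = \left(\frac{82}{109} + 1\right) 0 = \frac{191}{109} \cdot 0 = 0$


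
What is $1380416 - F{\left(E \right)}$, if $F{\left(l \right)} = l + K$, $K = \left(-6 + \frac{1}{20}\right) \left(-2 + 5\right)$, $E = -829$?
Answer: $\frac{27625257}{20} \approx 1.3813 \cdot 10^{6}$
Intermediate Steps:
$K = - \frac{357}{20}$ ($K = \left(-6 + \frac{1}{20}\right) 3 = \left(- \frac{119}{20}\right) 3 = - \frac{357}{20} \approx -17.85$)
$F{\left(l \right)} = - \frac{357}{20} + l$ ($F{\left(l \right)} = l - \frac{357}{20} = - \frac{357}{20} + l$)
$1380416 - F{\left(E \right)} = 1380416 - \left(- \frac{357}{20} - 829\right) = 1380416 - - \frac{16937}{20} = 1380416 + \frac{16937}{20} = \frac{27625257}{20}$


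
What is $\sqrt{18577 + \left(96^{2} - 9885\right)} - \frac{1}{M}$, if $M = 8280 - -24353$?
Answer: $- \frac{1}{32633} + 22 \sqrt{37} \approx 133.82$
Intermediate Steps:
$M = 32633$ ($M = 8280 + 24353 = 32633$)
$\sqrt{18577 + \left(96^{2} - 9885\right)} - \frac{1}{M} = \sqrt{18577 + \left(96^{2} - 9885\right)} - \frac{1}{32633} = \sqrt{18577 + \left(9216 - 9885\right)} - \frac{1}{32633} = \sqrt{18577 - 669} - \frac{1}{32633} = \sqrt{17908} - \frac{1}{32633} = 22 \sqrt{37} - \frac{1}{32633} = - \frac{1}{32633} + 22 \sqrt{37}$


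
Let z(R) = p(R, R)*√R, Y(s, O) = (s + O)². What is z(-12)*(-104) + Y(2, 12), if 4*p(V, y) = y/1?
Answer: 196 + 624*I*√3 ≈ 196.0 + 1080.8*I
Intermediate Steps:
p(V, y) = y/4 (p(V, y) = (y/1)/4 = (y*1)/4 = y/4)
Y(s, O) = (O + s)²
z(R) = R^(3/2)/4 (z(R) = (R/4)*√R = R^(3/2)/4)
z(-12)*(-104) + Y(2, 12) = ((-12)^(3/2)/4)*(-104) + (12 + 2)² = ((-24*I*√3)/4)*(-104) + 14² = -6*I*√3*(-104) + 196 = 624*I*√3 + 196 = 196 + 624*I*√3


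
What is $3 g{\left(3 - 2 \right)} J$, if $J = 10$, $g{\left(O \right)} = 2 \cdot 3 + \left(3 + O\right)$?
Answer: $300$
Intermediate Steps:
$g{\left(O \right)} = 9 + O$ ($g{\left(O \right)} = 6 + \left(3 + O\right) = 9 + O$)
$3 g{\left(3 - 2 \right)} J = 3 \left(9 + \left(3 - 2\right)\right) 10 = 3 \left(9 + 1\right) 10 = 3 \cdot 10 \cdot 10 = 30 \cdot 10 = 300$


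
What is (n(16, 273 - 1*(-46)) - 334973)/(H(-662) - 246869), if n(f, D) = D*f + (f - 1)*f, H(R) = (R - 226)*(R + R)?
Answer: -329629/928843 ≈ -0.35488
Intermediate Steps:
H(R) = 2*R*(-226 + R) (H(R) = (-226 + R)*(2*R) = 2*R*(-226 + R))
n(f, D) = D*f + f*(-1 + f) (n(f, D) = D*f + (-1 + f)*f = D*f + f*(-1 + f))
(n(16, 273 - 1*(-46)) - 334973)/(H(-662) - 246869) = (16*(-1 + (273 - 1*(-46)) + 16) - 334973)/(2*(-662)*(-226 - 662) - 246869) = (16*(-1 + (273 + 46) + 16) - 334973)/(2*(-662)*(-888) - 246869) = (16*(-1 + 319 + 16) - 334973)/(1175712 - 246869) = (16*334 - 334973)/928843 = (5344 - 334973)*(1/928843) = -329629*1/928843 = -329629/928843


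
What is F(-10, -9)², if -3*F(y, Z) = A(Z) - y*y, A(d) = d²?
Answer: 361/9 ≈ 40.111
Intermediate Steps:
F(y, Z) = -Z²/3 + y²/3 (F(y, Z) = -(Z² - y*y)/3 = -(Z² - y²)/3 = -Z²/3 + y²/3)
F(-10, -9)² = (-⅓*(-9)² + (⅓)*(-10)²)² = (-⅓*81 + (⅓)*100)² = (-27 + 100/3)² = (19/3)² = 361/9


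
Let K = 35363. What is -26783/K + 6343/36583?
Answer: -755494980/1293684629 ≈ -0.58399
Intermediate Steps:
-26783/K + 6343/36583 = -26783/35363 + 6343/36583 = -755494980/1293684629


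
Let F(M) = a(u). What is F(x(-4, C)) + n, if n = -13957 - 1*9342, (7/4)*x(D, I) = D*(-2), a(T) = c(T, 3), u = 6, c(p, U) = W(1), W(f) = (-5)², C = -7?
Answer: -23274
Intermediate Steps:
W(f) = 25
c(p, U) = 25
a(T) = 25
x(D, I) = -8*D/7 (x(D, I) = 4*(D*(-2))/7 = 4*(-2*D)/7 = -8*D/7)
F(M) = 25
n = -23299 (n = -13957 - 9342 = -23299)
F(x(-4, C)) + n = 25 - 23299 = -23274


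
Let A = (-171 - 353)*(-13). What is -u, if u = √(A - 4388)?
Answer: -2*√606 ≈ -49.234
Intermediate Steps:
A = 6812 (A = -524*(-13) = 6812)
u = 2*√606 (u = √(6812 - 4388) = √2424 = 2*√606 ≈ 49.234)
-u = -2*√606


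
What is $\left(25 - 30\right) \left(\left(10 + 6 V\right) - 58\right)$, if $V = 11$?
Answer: $-90$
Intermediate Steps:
$\left(25 - 30\right) \left(\left(10 + 6 V\right) - 58\right) = \left(25 - 30\right) \left(\left(10 + 6 \cdot 11\right) - 58\right) = \left(25 - 30\right) \left(\left(10 + 66\right) - 58\right) = - 5 \left(76 - 58\right) = \left(-5\right) 18 = -90$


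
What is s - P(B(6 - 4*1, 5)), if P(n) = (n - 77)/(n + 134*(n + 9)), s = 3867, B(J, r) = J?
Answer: 1902589/492 ≈ 3867.1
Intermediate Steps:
P(n) = (-77 + n)/(1206 + 135*n) (P(n) = (-77 + n)/(n + 134*(9 + n)) = (-77 + n)/(n + (1206 + 134*n)) = (-77 + n)/(1206 + 135*n))
s - P(B(6 - 4*1, 5)) = 3867 - (-77 + (6 - 4*1))/(9*(134 + 15*(6 - 4*1))) = 3867 - (-77 + (6 - 4))/(9*(134 + 15*(6 - 4))) = 3867 - (-77 + 2)/(9*(134 + 15*2)) = 3867 - (-75)/(9*(134 + 30)) = 3867 - (-75)/(9*164) = 3867 - 1*(-25/492) = 3867 + 25/492 = 1902589/492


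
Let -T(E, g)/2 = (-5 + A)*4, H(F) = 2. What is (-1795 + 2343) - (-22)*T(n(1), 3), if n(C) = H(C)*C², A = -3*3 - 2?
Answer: 3364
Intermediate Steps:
A = -11 (A = -9 - 2 = -11)
n(C) = 2*C²
T(E, g) = 128 (T(E, g) = -2*(-5 - 11)*4 = -(-32)*4 = -2*(-64) = 128)
(-1795 + 2343) - (-22)*T(n(1), 3) = (-1795 + 2343) - (-22)*128 = 548 - 1*(-2816) = 548 + 2816 = 3364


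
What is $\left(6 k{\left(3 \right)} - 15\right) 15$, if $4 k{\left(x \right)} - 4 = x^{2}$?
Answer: $\frac{135}{2} \approx 67.5$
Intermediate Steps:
$k{\left(x \right)} = 1 + \frac{x^{2}}{4}$
$\left(6 k{\left(3 \right)} - 15\right) 15 = \left(6 \left(1 + \frac{3^{2}}{4}\right) - 15\right) 15 = \left(6 \left(1 + \frac{1}{4} \cdot 9\right) - 15\right) 15 = \left(6 \left(1 + \frac{9}{4}\right) - 15\right) 15 = \left(6 \cdot \frac{13}{4} - 15\right) 15 = \left(\frac{39}{2} - 15\right) 15 = \frac{9}{2} \cdot 15 = \frac{135}{2}$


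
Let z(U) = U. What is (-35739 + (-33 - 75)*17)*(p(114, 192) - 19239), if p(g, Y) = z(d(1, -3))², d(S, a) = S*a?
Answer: 722567250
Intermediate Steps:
p(g, Y) = 9 (p(g, Y) = (1*(-3))² = (-3)² = 9)
(-35739 + (-33 - 75)*17)*(p(114, 192) - 19239) = (-35739 + (-33 - 75)*17)*(9 - 19239) = (-35739 - 108*17)*(-19230) = (-35739 - 1836)*(-19230) = -37575*(-19230) = 722567250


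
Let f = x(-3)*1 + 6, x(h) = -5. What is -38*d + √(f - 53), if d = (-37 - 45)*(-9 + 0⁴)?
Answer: -28044 + 2*I*√13 ≈ -28044.0 + 7.2111*I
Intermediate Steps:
d = 738 (d = -82*(-9 + 0) = -82*(-9) = 738)
f = 1 (f = -5*1 + 6 = -5 + 6 = 1)
-38*d + √(f - 53) = -38*738 + √(1 - 53) = -28044 + √(-52) = -28044 + 2*I*√13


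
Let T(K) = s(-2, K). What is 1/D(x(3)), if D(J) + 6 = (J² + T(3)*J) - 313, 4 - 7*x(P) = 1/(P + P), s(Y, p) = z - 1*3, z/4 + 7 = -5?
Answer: -1764/611453 ≈ -0.0028849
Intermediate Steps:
z = -48 (z = -28 + 4*(-5) = -28 - 20 = -48)
s(Y, p) = -51 (s(Y, p) = -48 - 1*3 = -48 - 3 = -51)
T(K) = -51
x(P) = 4/7 - 1/(14*P) (x(P) = 4/7 - 1/(7*(P + P)) = 4/7 - 1/(2*P)/7 = 4/7 - 1/(14*P))
D(J) = -319 + J² - 51*J (D(J) = -6 + ((J² - 51*J) - 313) = -6 + (-313 + J² - 51*J) = -319 + J² - 51*J)
1/D(x(3)) = 1/(-319 + ((1/14)*(-1 + 8*3)/3)² - 51*(-1 + 8*3)/(14*3)) = 1/(-319 + ((1/14)*(⅓)*(-1 + 24))² - 51*(-1 + 24)/(14*3)) = 1/(-319 + ((1/14)*(⅓)*23)² - 51*23/(14*3)) = 1/(-319 + (23/42)² - 51*23/42) = 1/(-319 + 529/1764 - 391/14) = 1/(-611453/1764) = -1764/611453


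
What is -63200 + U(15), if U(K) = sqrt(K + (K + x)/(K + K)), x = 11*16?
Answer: -63200 + sqrt(19230)/30 ≈ -63195.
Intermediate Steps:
x = 176
U(K) = sqrt(K + (176 + K)/(2*K)) (U(K) = sqrt(K + (K + 176)/(K + K)) = sqrt(K + (176 + K)/((2*K))) = sqrt(K + (176 + K)*(1/(2*K))) = sqrt(K + (176 + K)/(2*K)))
-63200 + U(15) = -63200 + sqrt(2 + 4*15 + 352/15)/2 = -63200 + sqrt(2 + 60 + 352*(1/15))/2 = -63200 + sqrt(2 + 60 + 352/15)/2 = -63200 + sqrt(1282/15)/2 = -63200 + (sqrt(19230)/15)/2 = -63200 + sqrt(19230)/30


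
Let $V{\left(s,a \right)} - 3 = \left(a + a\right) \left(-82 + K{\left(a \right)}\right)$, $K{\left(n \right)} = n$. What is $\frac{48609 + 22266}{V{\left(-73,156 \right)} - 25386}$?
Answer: $- \frac{525}{17} \approx -30.882$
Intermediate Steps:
$V{\left(s,a \right)} = 3 + 2 a \left(-82 + a\right)$ ($V{\left(s,a \right)} = 3 + \left(a + a\right) \left(-82 + a\right) = 3 + 2 a \left(-82 + a\right)$)
$\frac{48609 + 22266}{V{\left(-73,156 \right)} - 25386} = \frac{48609 + 22266}{\left(3 - 25584 + 2 \cdot 156^{2}\right) - 25386} = \frac{70875}{\left(3 - 25584 + 2 \cdot 24336\right) - 25386} = \frac{70875}{\left(3 - 25584 + 48672\right) - 25386} = \frac{70875}{23091 - 25386} = \frac{70875}{-2295} = 70875 \left(- \frac{1}{2295}\right) = - \frac{525}{17}$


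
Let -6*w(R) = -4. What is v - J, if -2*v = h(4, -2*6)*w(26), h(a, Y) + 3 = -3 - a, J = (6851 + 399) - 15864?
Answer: 25852/3 ≈ 8617.3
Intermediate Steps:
w(R) = 2/3 (w(R) = -1/6*(-4) = 2/3)
J = -8614 (J = 7250 - 15864 = -8614)
h(a, Y) = -6 - a (h(a, Y) = -3 + (-3 - a) = -6 - a)
v = 10/3 (v = -(-6 - 1*4)*2/(2*3) = -(-6 - 4)*2/(2*3) = -(-5)*2/3 = -1/2*(-20/3) = 10/3 ≈ 3.3333)
v - J = 10/3 - 1*(-8614) = 10/3 + 8614 = 25852/3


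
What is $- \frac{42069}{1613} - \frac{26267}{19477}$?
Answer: $- \frac{861746584}{31416401} \approx -27.43$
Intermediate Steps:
$- \frac{42069}{1613} - \frac{26267}{19477} = - \frac{861746584}{31416401}$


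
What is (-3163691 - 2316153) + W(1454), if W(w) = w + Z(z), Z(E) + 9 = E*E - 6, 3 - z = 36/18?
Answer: -5478404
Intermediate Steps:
z = 1 (z = 3 - 36/18 = 3 - 1*2 = 3 - 2 = 1)
Z(E) = -15 + E² (Z(E) = -9 + (E*E - 6) = -9 + (E² - 6) = -9 + (-6 + E²) = -15 + E²)
W(w) = -14 + w (W(w) = w + (-15 + 1²) = w + (-15 + 1) = w - 14 = -14 + w)
(-3163691 - 2316153) + W(1454) = (-3163691 - 2316153) + (-14 + 1454) = -5479844 + 1440 = -5478404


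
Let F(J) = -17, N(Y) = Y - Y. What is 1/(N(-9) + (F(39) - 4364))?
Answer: -1/4381 ≈ -0.00022826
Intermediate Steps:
N(Y) = 0
1/(N(-9) + (F(39) - 4364)) = 1/(0 + (-17 - 4364)) = 1/(0 - 4381) = 1/(-4381) = -1/4381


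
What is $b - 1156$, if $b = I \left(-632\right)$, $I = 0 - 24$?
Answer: $14012$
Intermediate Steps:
$I = -24$ ($I = 0 - 24 = -24$)
$b = 15168$ ($b = \left(-24\right) \left(-632\right) = 15168$)
$b - 1156 = 15168 - 1156 = 14012$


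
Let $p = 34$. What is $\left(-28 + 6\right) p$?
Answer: $-748$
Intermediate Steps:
$\left(-28 + 6\right) p = \left(-28 + 6\right) 34 = \left(-22\right) 34 = -748$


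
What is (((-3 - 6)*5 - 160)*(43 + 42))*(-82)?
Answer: 1428850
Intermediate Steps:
(((-3 - 6)*5 - 160)*(43 + 42))*(-82) = ((-9*5 - 160)*85)*(-82) = ((-45 - 160)*85)*(-82) = -205*85*(-82) = -17425*(-82) = 1428850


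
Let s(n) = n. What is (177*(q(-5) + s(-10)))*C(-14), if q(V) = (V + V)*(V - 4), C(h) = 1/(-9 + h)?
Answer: -14160/23 ≈ -615.65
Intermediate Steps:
q(V) = 2*V*(-4 + V) (q(V) = (2*V)*(-4 + V) = 2*V*(-4 + V))
(177*(q(-5) + s(-10)))*C(-14) = (177*(2*(-5)*(-4 - 5) - 10))/(-9 - 14) = (177*(2*(-5)*(-9) - 10))/(-23) = (177*(90 - 10))*(-1/23) = (177*80)*(-1/23) = 14160*(-1/23) = -14160/23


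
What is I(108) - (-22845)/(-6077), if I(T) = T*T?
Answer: 70859283/6077 ≈ 11660.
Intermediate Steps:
I(T) = T**2
I(108) - (-22845)/(-6077) = 108**2 - (-22845)/(-6077) = 11664 - (-22845)*(-1)/6077 = 11664 - 1*22845/6077 = 11664 - 22845/6077 = 70859283/6077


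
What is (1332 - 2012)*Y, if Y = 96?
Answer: -65280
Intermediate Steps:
(1332 - 2012)*Y = (1332 - 2012)*96 = -680*96 = -65280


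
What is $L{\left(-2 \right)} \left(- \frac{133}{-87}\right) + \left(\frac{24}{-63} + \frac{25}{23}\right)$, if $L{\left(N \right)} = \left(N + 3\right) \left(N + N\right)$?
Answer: $- \frac{75763}{14007} \approx -5.4089$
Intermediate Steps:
$L{\left(N \right)} = 2 N \left(3 + N\right)$ ($L{\left(N \right)} = \left(3 + N\right) 2 N = 2 N \left(3 + N\right)$)
$L{\left(-2 \right)} \left(- \frac{133}{-87}\right) + \left(\frac{24}{-63} + \frac{25}{23}\right) = 2 \left(-2\right) \left(3 - 2\right) \left(- \frac{133}{-87}\right) + \left(\frac{24}{-63} + \frac{25}{23}\right) = 2 \left(-2\right) 1 \left(\left(-133\right) \left(- \frac{1}{87}\right)\right) + \left(24 \left(- \frac{1}{63}\right) + 25 \cdot \frac{1}{23}\right) = \left(-4\right) \frac{133}{87} + \left(- \frac{8}{21} + \frac{25}{23}\right) = - \frac{532}{87} + \frac{341}{483} = - \frac{75763}{14007}$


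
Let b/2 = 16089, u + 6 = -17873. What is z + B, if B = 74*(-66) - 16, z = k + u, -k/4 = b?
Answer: -151491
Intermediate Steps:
u = -17879 (u = -6 - 17873 = -17879)
b = 32178 (b = 2*16089 = 32178)
k = -128712 (k = -4*32178 = -128712)
z = -146591 (z = -128712 - 17879 = -146591)
B = -4900 (B = -4884 - 16 = -4900)
z + B = -146591 - 4900 = -151491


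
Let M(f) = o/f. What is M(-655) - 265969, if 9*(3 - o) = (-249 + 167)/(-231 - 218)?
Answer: -703981389536/2646855 ≈ -2.6597e+5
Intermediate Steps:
o = 12041/4041 (o = 3 - (-249 + 167)/(9*(-231 - 218)) = 3 - (-82)/(9*(-449)) = 3 - (-82)*(-1)/(9*449) = 3 - ⅑*82/449 = 3 - 82/4041 = 12041/4041 ≈ 2.9797)
M(f) = 12041/(4041*f)
M(-655) - 265969 = (12041/4041)/(-655) - 265969 = (12041/4041)*(-1/655) - 265969 = -12041/2646855 - 265969 = -703981389536/2646855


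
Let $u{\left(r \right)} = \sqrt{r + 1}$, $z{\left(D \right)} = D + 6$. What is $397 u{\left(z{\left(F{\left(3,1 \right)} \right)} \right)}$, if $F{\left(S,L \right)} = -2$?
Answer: $397 \sqrt{5} \approx 887.72$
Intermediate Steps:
$z{\left(D \right)} = 6 + D$
$u{\left(r \right)} = \sqrt{1 + r}$
$397 u{\left(z{\left(F{\left(3,1 \right)} \right)} \right)} = 397 \sqrt{1 + \left(6 - 2\right)} = 397 \sqrt{1 + 4} = 397 \sqrt{5}$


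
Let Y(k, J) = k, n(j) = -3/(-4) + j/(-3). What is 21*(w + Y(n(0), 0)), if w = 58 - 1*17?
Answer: 3507/4 ≈ 876.75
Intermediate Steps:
n(j) = 3/4 - j/3 (n(j) = -3*(-1/4) + j*(-1/3) = 3/4 - j/3)
w = 41 (w = 58 - 17 = 41)
21*(w + Y(n(0), 0)) = 21*(41 + (3/4 - 1/3*0)) = 21*(41 + (3/4 + 0)) = 21*(41 + 3/4) = 21*(167/4) = 3507/4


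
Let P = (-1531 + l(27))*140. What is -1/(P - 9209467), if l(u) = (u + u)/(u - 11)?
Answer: 2/18846669 ≈ 1.0612e-7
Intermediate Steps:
l(u) = 2*u/(-11 + u) (l(u) = (2*u)/(-11 + u) = 2*u/(-11 + u))
P = -427735/2 (P = (-1531 + 2*27/(-11 + 27))*140 = (-1531 + 2*27/16)*140 = (-1531 + 2*27*(1/16))*140 = (-1531 + 27/8)*140 = -12221/8*140 = -427735/2 ≈ -2.1387e+5)
-1/(P - 9209467) = -1/(-427735/2 - 9209467) = -1/(-18846669/2) = -1*(-2/18846669) = 2/18846669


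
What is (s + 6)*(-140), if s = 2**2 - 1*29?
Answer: 2660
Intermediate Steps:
s = -25 (s = 4 - 29 = -25)
(s + 6)*(-140) = (-25 + 6)*(-140) = -19*(-140) = 2660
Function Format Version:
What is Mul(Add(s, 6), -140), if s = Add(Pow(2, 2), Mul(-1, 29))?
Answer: 2660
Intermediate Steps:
s = -25 (s = Add(4, -29) = -25)
Mul(Add(s, 6), -140) = Mul(Add(-25, 6), -140) = Mul(-19, -140) = 2660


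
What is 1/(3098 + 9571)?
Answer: 1/12669 ≈ 7.8933e-5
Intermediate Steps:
1/(3098 + 9571) = 1/12669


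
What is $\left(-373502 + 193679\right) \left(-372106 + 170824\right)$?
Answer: $36195133086$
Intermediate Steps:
$\left(-373502 + 193679\right) \left(-372106 + 170824\right) = \left(-179823\right) \left(-201282\right) = 36195133086$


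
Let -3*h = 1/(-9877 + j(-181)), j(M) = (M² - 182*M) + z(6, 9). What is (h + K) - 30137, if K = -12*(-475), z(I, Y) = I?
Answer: -4093099753/167496 ≈ -24437.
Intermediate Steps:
j(M) = 6 + M² - 182*M (j(M) = (M² - 182*M) + 6 = 6 + M² - 182*M)
h = -1/167496 (h = -1/(3*(-9877 + (6 + (-181)² - 182*(-181)))) = -1/(3*(-9877 + (6 + 32761 + 32942))) = -1/(3*(-9877 + 65709)) = -⅓/55832 = -⅓*1/55832 = -1/167496 ≈ -5.9703e-6)
K = 5700
(h + K) - 30137 = (-1/167496 + 5700) - 30137 = 954727199/167496 - 30137 = -4093099753/167496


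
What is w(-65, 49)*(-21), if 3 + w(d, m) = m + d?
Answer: 399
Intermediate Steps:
w(d, m) = -3 + d + m (w(d, m) = -3 + (m + d) = -3 + (d + m) = -3 + d + m)
w(-65, 49)*(-21) = (-3 - 65 + 49)*(-21) = -19*(-21) = 399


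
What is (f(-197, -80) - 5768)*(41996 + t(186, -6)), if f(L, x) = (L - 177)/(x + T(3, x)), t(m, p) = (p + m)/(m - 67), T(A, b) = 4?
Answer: -547241091444/2261 ≈ -2.4203e+8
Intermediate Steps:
t(m, p) = (m + p)/(-67 + m)
f(L, x) = (-177 + L)/(4 + x) (f(L, x) = (L - 177)/(x + 4) = (-177 + L)/(4 + x))
(f(-197, -80) - 5768)*(41996 + t(186, -6)) = ((-177 - 197)/(4 - 80) - 5768)*(41996 + (186 - 6)/(-67 + 186)) = (-374/(-76) - 5768)*(41996 + 180/119) = (-1/76*(-374) - 5768)*(41996 + (1/119)*180) = (187/38 - 5768)*(41996 + 180/119) = -218997/38*4997704/119 = -547241091444/2261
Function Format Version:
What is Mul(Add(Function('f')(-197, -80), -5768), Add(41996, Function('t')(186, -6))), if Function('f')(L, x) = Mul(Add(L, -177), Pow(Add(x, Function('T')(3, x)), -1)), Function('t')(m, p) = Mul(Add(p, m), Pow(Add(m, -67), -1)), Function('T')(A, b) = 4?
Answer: Rational(-547241091444, 2261) ≈ -2.4203e+8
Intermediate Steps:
Function('t')(m, p) = Mul(Pow(Add(-67, m), -1), Add(m, p)) (Function('t')(m, p) = Mul(Add(m, p), Pow(Add(-67, m), -1)) = Mul(Pow(Add(-67, m), -1), Add(m, p)))
Function('f')(L, x) = Mul(Pow(Add(4, x), -1), Add(-177, L)) (Function('f')(L, x) = Mul(Add(L, -177), Pow(Add(x, 4), -1)) = Mul(Add(-177, L), Pow(Add(4, x), -1)) = Mul(Pow(Add(4, x), -1), Add(-177, L)))
Mul(Add(Function('f')(-197, -80), -5768), Add(41996, Function('t')(186, -6))) = Mul(Add(Mul(Pow(Add(4, -80), -1), Add(-177, -197)), -5768), Add(41996, Mul(Pow(Add(-67, 186), -1), Add(186, -6)))) = Mul(Add(Mul(Pow(-76, -1), -374), -5768), Add(41996, Mul(Pow(119, -1), 180))) = Mul(Add(Mul(Rational(-1, 76), -374), -5768), Add(41996, Mul(Rational(1, 119), 180))) = Mul(Add(Rational(187, 38), -5768), Add(41996, Rational(180, 119))) = Mul(Rational(-218997, 38), Rational(4997704, 119)) = Rational(-547241091444, 2261)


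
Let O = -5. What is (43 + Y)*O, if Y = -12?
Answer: -155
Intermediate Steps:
(43 + Y)*O = (43 - 12)*(-5) = 31*(-5) = -155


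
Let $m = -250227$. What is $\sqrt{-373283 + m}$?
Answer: $i \sqrt{623510} \approx 789.63 i$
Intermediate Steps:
$\sqrt{-373283 + m} = \sqrt{-373283 - 250227} = \sqrt{-623510} = i \sqrt{623510}$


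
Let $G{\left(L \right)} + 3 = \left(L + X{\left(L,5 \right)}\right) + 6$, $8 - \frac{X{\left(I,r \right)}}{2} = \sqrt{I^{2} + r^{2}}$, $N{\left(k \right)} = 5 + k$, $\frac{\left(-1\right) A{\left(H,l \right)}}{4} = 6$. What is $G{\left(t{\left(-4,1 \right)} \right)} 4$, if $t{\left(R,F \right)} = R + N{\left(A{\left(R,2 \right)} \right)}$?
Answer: $-16 - 8 \sqrt{554} \approx -204.3$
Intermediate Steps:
$A{\left(H,l \right)} = -24$ ($A{\left(H,l \right)} = \left(-4\right) 6 = -24$)
$t{\left(R,F \right)} = -19 + R$ ($t{\left(R,F \right)} = R + \left(5 - 24\right) = R - 19 = -19 + R$)
$X{\left(I,r \right)} = 16 - 2 \sqrt{I^{2} + r^{2}}$
$G{\left(L \right)} = 19 + L - 2 \sqrt{25 + L^{2}}$ ($G{\left(L \right)} = -3 - \left(-22 - L + 2 \sqrt{L^{2} + 5^{2}}\right) = -3 - \left(-22 - L + 2 \sqrt{L^{2} + 25}\right) = -3 - \left(-22 - L + 2 \sqrt{25 + L^{2}}\right) = -3 + \left(\left(16 + L - 2 \sqrt{25 + L^{2}}\right) + 6\right) = -3 + \left(22 + L - 2 \sqrt{25 + L^{2}}\right) = 19 + L - 2 \sqrt{25 + L^{2}}$)
$G{\left(t{\left(-4,1 \right)} \right)} 4 = \left(19 - 23 - 2 \sqrt{25 + \left(-19 - 4\right)^{2}}\right) 4 = \left(19 - 23 - 2 \sqrt{25 + \left(-23\right)^{2}}\right) 4 = \left(19 - 23 - 2 \sqrt{25 + 529}\right) 4 = \left(19 - 23 - 2 \sqrt{554}\right) 4 = \left(-4 - 2 \sqrt{554}\right) 4 = -16 - 8 \sqrt{554}$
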